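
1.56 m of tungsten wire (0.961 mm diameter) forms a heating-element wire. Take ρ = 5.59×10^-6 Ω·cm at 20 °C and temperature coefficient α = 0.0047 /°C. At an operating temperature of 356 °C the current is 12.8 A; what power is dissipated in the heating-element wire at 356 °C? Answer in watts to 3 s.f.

ρ = 5.59×10^-6 Ω·cm = 5.59×10^-8 Ω·m
A = π(d/2)² = π(4.8050e-04 m)² = 7.253e-07 m²
R₍20₎ = ρL/A = (5.59×10^-8)(1.56)/(7.253e-07) = 0.1202 Ω
R₍356₎ = R₍20₎(1 + αΔT) = 0.1202 × (1 + 0.0047×336) = 0.3101 Ω
P = I²R = (12.8)² × 0.3101 = 50.8 W

50.8 W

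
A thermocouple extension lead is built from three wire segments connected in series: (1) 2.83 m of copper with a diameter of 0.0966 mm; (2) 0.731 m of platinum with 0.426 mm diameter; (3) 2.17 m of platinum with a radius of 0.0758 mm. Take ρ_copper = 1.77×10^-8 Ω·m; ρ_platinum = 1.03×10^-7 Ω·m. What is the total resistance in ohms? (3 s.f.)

Seg 1: A = π(d/2)² = π(4.8300e-05 m)² = 7.329e-09 m²
R_1 = (1.77×10^-8)(2.83)/(7.329e-09) = 6.835 Ω
Seg 2: A = π(d/2)² = π(2.1300e-04 m)² = 1.425e-07 m²
R_2 = (1.03×10^-7)(0.731)/(1.425e-07) = 0.5283 Ω
Seg 3: A = πr² = π(7.5800e-05 m)² = 1.805e-08 m²
R_3 = (1.03×10^-7)(2.17)/(1.805e-08) = 12.38 Ω
R_total = R_1 + R_2 + R_3 = 19.7 Ω

19.7 Ω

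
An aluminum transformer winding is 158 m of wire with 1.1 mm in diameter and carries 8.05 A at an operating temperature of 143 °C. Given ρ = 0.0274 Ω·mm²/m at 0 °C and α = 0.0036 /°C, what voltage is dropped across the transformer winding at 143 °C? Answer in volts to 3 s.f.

ρ = 0.0274 Ω·mm²/m = 2.74×10^-8 Ω·m
A = π(d/2)² = π(5.5000e-04 m)² = 9.503e-07 m²
R₍0₎ = ρL/A = (2.74×10^-8)(158)/(9.503e-07) = 4.555 Ω
R₍143₎ = R₍0₎(1 + αΔT) = 4.555 × (1 + 0.0036×143) = 6.901 Ω
V = IR = 8.05 × 6.901 = 55.5 V

55.5 V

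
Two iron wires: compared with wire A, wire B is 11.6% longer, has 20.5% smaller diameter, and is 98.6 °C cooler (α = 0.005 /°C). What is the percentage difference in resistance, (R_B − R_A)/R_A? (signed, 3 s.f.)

-10.5%

R ∝ ρL/d² with ρ ∝ (1+αΔT), so R_B/R_A = (1 + 11.6/100) × (1 − 20.5/100)⁻² × (1 − 0.005×98.6)
= 1.116 × 1.582 × 0.507 = 0.8952
(R_B − R_A)/R_A = 0.8952 − 1 = -10.5%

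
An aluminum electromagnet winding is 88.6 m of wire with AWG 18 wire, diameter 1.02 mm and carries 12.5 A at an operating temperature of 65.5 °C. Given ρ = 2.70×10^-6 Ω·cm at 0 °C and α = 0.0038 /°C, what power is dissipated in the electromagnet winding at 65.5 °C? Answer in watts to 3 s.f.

ρ = 2.70×10^-6 Ω·cm = 2.70×10^-8 Ω·m
A = π(1.02/2 mm)² = π(5.1000e-04 m)² = 8.171e-07 m²
R₍0₎ = ρL/A = (2.70×10^-8)(88.6)/(8.171e-07) = 2.928 Ω
R₍65.5₎ = R₍0₎(1 + αΔT) = 2.928 × (1 + 0.0038×65.5) = 3.656 Ω
P = I²R = (12.5)² × 3.656 = 571 W

571 W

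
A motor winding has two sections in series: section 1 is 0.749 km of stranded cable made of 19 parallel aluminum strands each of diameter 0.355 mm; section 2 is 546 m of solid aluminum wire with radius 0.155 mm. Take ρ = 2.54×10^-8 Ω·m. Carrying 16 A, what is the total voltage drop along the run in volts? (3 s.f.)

3100 V

Section 1: A_strand = π(1.7750e-04)² = 9.898e-08 m²; R₁ = ρL/(N·A_s) = (2.54×10^-8)(749)/(19×9.898e-08) = 10.12 Ω
Section 2: A = πr² = π(1.5500e-04 m)² = 7.548e-08 m²
R₂ = (2.54×10^-8)(546)/(7.548e-08) = 183.7 Ω
R = R₁ + R₂ = 193.9 Ω
V = IR = 16 × 193.9 = 3100 V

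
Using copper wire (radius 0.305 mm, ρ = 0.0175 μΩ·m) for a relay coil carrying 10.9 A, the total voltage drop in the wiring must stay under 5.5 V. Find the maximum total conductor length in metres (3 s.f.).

8.43 m

ρ = 0.0175 μΩ·m = 1.75×10^-8 Ω·m
A = πr² = π(3.0500e-04 m)² = 2.922e-07 m²
L_max = V_max·A/(1·ρI) = (5.5)(2.922e-07)/(1.75×10^-8×10.9) = 8.43 m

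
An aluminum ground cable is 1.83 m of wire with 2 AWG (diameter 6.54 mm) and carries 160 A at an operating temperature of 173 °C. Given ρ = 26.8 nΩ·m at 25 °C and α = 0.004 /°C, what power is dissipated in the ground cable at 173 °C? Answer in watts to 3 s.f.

ρ = 26.8 nΩ·m = 2.68×10^-8 Ω·m
A = π(6.54/2 mm)² = π(3.2700e-03 m)² = 3.359e-05 m²
R₍25₎ = ρL/A = (2.68×10^-8)(1.83)/(3.359e-05) = 0.00146 Ω
R₍173₎ = R₍25₎(1 + αΔT) = 0.00146 × (1 + 0.004×148) = 0.002324 Ω
P = I²R = (160)² × 0.002324 = 59.5 W

59.5 W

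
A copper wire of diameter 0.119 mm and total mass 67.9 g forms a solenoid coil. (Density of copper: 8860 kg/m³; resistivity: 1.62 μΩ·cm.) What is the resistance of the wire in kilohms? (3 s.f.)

1.00 kΩ

ρ = 1.62 μΩ·cm = 1.62×10^-8 Ω·m
A = π(d/2)² = π(5.9500e-05 m)² = 1.1122e-08 m²
L = m/(density·A) = 0.0679/(8860×1.1122e-08) = 689.1 m
R = ρL/A = (1.62×10^-8)(689.1)/(1.1122e-08) = 1.00 kΩ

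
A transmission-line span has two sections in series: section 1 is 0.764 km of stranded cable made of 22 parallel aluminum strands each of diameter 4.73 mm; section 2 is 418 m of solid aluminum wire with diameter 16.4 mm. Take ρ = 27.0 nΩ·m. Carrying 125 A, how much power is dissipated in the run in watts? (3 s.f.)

1670 W

ρ = 27.0 nΩ·m = 2.70×10^-8 Ω·m
Section 1: A_strand = π(2.3650e-03)² = 1.757e-05 m²; R₁ = ρL/(N·A_s) = (2.70×10^-8)(764)/(22×1.757e-05) = 0.05336 Ω
Section 2: A = π(d/2)² = π(8.2000e-03 m)² = 2.112e-04 m²
R₂ = (2.70×10^-8)(418)/(2.112e-04) = 0.05343 Ω
R = R₁ + R₂ = 0.1068 Ω
P = I²R = (125)² × 0.1068 = 1670 W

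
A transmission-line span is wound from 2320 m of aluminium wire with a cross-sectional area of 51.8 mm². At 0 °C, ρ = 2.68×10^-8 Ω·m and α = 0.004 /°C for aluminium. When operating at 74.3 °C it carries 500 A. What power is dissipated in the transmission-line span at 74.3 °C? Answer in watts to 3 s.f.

A = 51.8 mm² = 5.180e-05 m²
R₍0₎ = ρL/A = (2.68×10^-8)(2320)/(5.180e-05) = 1.2 Ω
R₍74.3₎ = R₍0₎(1 + αΔT) = 1.2 × (1 + 0.004×74.3) = 1.557 Ω
P = I²R = (500)² × 1.557 = 3.89×10^5 W

3.89×10^5 W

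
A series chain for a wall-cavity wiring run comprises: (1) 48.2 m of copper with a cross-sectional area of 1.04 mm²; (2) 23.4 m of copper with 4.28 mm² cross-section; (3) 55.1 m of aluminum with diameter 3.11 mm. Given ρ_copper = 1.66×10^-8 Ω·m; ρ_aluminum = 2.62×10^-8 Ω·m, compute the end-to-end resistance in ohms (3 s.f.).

1.05 Ω

Seg 1: A = 1.04 mm² = 1.040e-06 m²
R_1 = (1.66×10^-8)(48.2)/(1.040e-06) = 0.7693 Ω
Seg 2: A = 4.28 mm² = 4.280e-06 m²
R_2 = (1.66×10^-8)(23.4)/(4.280e-06) = 0.09076 Ω
Seg 3: A = π(d/2)² = π(1.5550e-03 m)² = 7.596e-06 m²
R_3 = (2.62×10^-8)(55.1)/(7.596e-06) = 0.19 Ω
R_total = R_1 + R_2 + R_3 = 1.05 Ω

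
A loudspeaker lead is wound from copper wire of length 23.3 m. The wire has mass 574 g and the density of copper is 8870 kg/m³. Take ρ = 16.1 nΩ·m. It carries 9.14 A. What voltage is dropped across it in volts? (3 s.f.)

1.23 V

ρ = 16.1 nΩ·m = 1.61×10^-8 Ω·m
A = m/(density·L) = 0.574/(8870×23.3) = 2.7774e-06 m²
R = ρL/A = (1.61×10^-8)(23.3)/(2.7774e-06) = 0.1351 Ω
V = IR = 9.14 × 0.1351 = 1.23 V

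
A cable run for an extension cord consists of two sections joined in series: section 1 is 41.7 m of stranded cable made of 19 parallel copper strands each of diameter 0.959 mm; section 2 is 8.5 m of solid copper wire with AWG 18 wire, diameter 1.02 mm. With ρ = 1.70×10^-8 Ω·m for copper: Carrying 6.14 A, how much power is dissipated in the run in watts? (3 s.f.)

8.61 W

Section 1: A_strand = π(4.7950e-04)² = 7.223e-07 m²; R₁ = ρL/(N·A_s) = (1.70×10^-8)(41.7)/(19×7.223e-07) = 0.05165 Ω
Section 2: A = π(1.02/2 mm)² = π(5.1000e-04 m)² = 8.171e-07 m²
R₂ = (1.70×10^-8)(8.5)/(8.171e-07) = 0.1768 Ω
R = R₁ + R₂ = 0.2285 Ω
P = I²R = (6.14)² × 0.2285 = 8.61 W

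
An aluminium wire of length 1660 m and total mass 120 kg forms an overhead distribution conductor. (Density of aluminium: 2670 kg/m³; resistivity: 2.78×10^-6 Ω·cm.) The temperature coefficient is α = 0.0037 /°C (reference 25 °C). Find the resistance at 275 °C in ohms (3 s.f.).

ρ = 2.78×10^-6 Ω·cm = 2.78×10^-8 Ω·m
A = m/(density·L) = 120/(2670×1660) = 2.7075e-05 m²
R = ρL/A = (2.78×10^-8)(1660)/(2.7075e-05) = 1.704 Ω
R(275 °C) = 1.704 × (1 + 0.0037×250) = 3.28 Ω

3.28 Ω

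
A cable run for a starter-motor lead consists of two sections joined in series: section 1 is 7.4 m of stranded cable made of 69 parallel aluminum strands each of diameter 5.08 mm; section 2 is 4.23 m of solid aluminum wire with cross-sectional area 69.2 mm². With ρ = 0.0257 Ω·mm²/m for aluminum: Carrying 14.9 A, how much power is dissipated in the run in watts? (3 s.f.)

ρ = 0.0257 Ω·mm²/m = 2.57×10^-8 Ω·m
Section 1: A_strand = π(2.5400e-03)² = 2.027e-05 m²; R₁ = ρL/(N·A_s) = (2.57×10^-8)(7.4)/(69×2.027e-05) = 1.360×10^-4 Ω
Section 2: A = 69.2 mm² = 6.920e-05 m²
R₂ = (2.57×10^-8)(4.23)/(6.920e-05) = 0.001571 Ω
R = R₁ + R₂ = 0.001707 Ω
P = I²R = (14.9)² × 0.001707 = 0.379 W

0.379 W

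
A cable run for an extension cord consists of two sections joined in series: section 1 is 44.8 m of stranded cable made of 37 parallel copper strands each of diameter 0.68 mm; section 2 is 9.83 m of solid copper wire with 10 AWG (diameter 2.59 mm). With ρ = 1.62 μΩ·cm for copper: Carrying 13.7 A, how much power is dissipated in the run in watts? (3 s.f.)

15.8 W

ρ = 1.62 μΩ·cm = 1.62×10^-8 Ω·m
Section 1: A_strand = π(3.4000e-04)² = 3.632e-07 m²; R₁ = ρL/(N·A_s) = (1.62×10^-8)(44.8)/(37×3.632e-07) = 0.05401 Ω
Section 2: A = π(2.59/2 mm)² = π(1.2950e-03 m)² = 5.269e-06 m²
R₂ = (1.62×10^-8)(9.83)/(5.269e-06) = 0.03023 Ω
R = R₁ + R₂ = 0.08424 Ω
P = I²R = (13.7)² × 0.08424 = 15.8 W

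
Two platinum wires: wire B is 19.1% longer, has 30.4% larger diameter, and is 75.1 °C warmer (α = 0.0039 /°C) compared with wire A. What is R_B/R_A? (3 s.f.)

R ∝ ρL/d² with ρ ∝ (1+αΔT), so R_B/R_A = (1 + 19.1/100) × (1 + 30.4/100)⁻² × (1 + 0.0039×75.1)
= 1.191 × 0.5881 × 1.293 = 0.906

0.906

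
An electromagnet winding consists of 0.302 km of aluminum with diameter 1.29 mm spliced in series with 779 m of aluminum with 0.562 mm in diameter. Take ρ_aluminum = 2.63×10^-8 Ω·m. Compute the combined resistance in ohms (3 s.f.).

Segment 1: A = π(d/2)² = π(6.4500e-04 m)² = 1.307e-06 m²
R₁ = ρL/A = (2.63×10^-8)(302)/(1.307e-06) = 6.077 Ω
Segment 2: A = π(d/2)² = π(2.8100e-04 m)² = 2.481e-07 m²
R₂ = (2.63×10^-8)(779)/(2.481e-07) = 82.59 Ω
R = R₁ + R₂ = 88.7 Ω

88.7 Ω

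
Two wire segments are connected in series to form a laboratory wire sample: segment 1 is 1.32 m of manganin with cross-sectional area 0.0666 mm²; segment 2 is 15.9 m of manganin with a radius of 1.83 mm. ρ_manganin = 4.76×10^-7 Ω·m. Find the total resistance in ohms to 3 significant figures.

10.2 Ω

Segment 1: A = 0.0666 mm² = 6.660e-08 m²
R₁ = ρL/A = (4.76×10^-7)(1.32)/(6.660e-08) = 9.434 Ω
Segment 2: A = πr² = π(1.8300e-03 m)² = 1.052e-05 m²
R₂ = (4.76×10^-7)(15.9)/(1.052e-05) = 0.7194 Ω
R = R₁ + R₂ = 10.2 Ω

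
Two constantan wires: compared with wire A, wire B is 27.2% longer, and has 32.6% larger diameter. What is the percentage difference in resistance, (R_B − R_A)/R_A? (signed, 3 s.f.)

-27.7%

R ∝ L/d², so R_B/R_A = (1 + 27.2/100) × (1 + 32.6/100)⁻²
= 1.272 × 0.5687 = 0.7234
(R_B − R_A)/R_A = 0.7234 − 1 = -27.7%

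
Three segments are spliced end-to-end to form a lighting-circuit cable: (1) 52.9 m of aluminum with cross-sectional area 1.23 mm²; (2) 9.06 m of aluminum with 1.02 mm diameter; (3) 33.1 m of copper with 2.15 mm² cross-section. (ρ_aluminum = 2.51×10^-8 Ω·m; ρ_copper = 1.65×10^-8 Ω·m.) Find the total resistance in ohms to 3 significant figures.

Seg 1: A = 1.23 mm² = 1.230e-06 m²
R_1 = (2.51×10^-8)(52.9)/(1.230e-06) = 1.08 Ω
Seg 2: A = π(d/2)² = π(5.1000e-04 m)² = 8.171e-07 m²
R_2 = (2.51×10^-8)(9.06)/(8.171e-07) = 0.2783 Ω
Seg 3: A = 2.15 mm² = 2.150e-06 m²
R_3 = (1.65×10^-8)(33.1)/(2.150e-06) = 0.254 Ω
R_total = R_1 + R_2 + R_3 = 1.61 Ω

1.61 Ω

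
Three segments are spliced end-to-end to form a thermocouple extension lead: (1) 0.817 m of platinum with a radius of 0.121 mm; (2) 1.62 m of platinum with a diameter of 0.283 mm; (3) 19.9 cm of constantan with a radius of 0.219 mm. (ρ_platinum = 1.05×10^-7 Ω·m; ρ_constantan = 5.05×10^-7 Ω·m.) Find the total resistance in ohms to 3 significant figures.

5.24 Ω

Seg 1: A = πr² = π(1.2100e-04 m)² = 4.600e-08 m²
R_1 = (1.05×10^-7)(0.817)/(4.600e-08) = 1.865 Ω
Seg 2: A = π(d/2)² = π(1.4150e-04 m)² = 6.290e-08 m²
R_2 = (1.05×10^-7)(1.62)/(6.290e-08) = 2.704 Ω
Seg 3: A = πr² = π(2.1900e-04 m)² = 1.507e-07 m²
R_3 = (5.05×10^-7)(0.199)/(1.507e-07) = 0.667 Ω
R_total = R_1 + R_2 + R_3 = 5.24 Ω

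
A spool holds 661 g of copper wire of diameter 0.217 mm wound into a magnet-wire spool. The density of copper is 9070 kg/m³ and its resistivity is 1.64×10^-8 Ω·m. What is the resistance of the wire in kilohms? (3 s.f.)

0.874 kΩ

A = π(d/2)² = π(1.0850e-04 m)² = 3.6984e-08 m²
L = m/(density·A) = 0.661/(9070×3.6984e-08) = 1971 m
R = ρL/A = (1.64×10^-8)(1971)/(3.6984e-08) = 0.874 kΩ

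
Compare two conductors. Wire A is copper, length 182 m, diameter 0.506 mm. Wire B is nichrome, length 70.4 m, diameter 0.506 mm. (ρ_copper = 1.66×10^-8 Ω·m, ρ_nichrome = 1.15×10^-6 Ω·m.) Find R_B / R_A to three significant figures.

R ∝ ρL/d², so R_B/R_A = (ρ_B/ρ_A) × (L_B/L_A)
= (1.15×10^-6/1.66×10^-8) × (70.4/182) = 26.8

26.8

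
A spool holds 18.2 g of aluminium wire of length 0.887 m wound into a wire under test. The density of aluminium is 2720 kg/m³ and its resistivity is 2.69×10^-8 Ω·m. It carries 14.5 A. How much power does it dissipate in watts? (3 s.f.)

A = m/(density·L) = 0.0182/(2720×0.887) = 7.5436e-06 m²
R = ρL/A = (2.69×10^-8)(0.887)/(7.5436e-06) = 0.003163 Ω
P = I²R = (14.5)² × 0.003163 = 0.665 W

0.665 W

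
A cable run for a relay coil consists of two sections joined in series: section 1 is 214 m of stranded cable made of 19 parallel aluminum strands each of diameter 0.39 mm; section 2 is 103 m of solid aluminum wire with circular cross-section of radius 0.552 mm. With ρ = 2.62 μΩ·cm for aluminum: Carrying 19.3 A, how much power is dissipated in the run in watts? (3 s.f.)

1970 W

ρ = 2.62 μΩ·cm = 2.62×10^-8 Ω·m
Section 1: A_strand = π(1.9500e-04)² = 1.195e-07 m²; R₁ = ρL/(N·A_s) = (2.62×10^-8)(214)/(19×1.195e-07) = 2.47 Ω
Section 2: A = πr² = π(5.5200e-04 m)² = 9.573e-07 m²
R₂ = (2.62×10^-8)(103)/(9.573e-07) = 2.819 Ω
R = R₁ + R₂ = 5.289 Ω
P = I²R = (19.3)² × 5.289 = 1970 W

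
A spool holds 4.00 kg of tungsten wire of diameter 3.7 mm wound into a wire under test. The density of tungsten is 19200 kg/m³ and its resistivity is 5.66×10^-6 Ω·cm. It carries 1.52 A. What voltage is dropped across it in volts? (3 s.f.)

0.155 V

ρ = 5.66×10^-6 Ω·cm = 5.66×10^-8 Ω·m
A = π(d/2)² = π(1.8500e-03 m)² = 1.0752e-05 m²
L = m/(density·A) = 4/(19200×1.0752e-05) = 19.38 m
R = ρL/A = (5.66×10^-8)(19.38)/(1.0752e-05) = 0.102 Ω
V = IR = 1.52 × 0.102 = 0.155 V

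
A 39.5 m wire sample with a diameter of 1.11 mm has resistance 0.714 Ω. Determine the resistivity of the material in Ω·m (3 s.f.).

1.75×10^-8 Ω·m

A = π(d/2)² = π(5.5500e-04 m)² = 9.677e-07 m²
ρ = RA/L = (0.714)(9.677e-07)/(39.5) = 1.75×10^-8 Ω·m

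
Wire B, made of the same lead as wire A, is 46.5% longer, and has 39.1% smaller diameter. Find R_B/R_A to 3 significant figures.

3.95

R ∝ L/d², so R_B/R_A = (1 + 46.5/100) × (1 − 39.1/100)⁻²
= 1.465 × 2.696 = 3.95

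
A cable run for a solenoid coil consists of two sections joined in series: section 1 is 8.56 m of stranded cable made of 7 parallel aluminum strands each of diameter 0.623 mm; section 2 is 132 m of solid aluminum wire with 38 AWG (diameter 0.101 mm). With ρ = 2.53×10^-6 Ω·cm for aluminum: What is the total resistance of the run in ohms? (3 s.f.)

417 Ω

ρ = 2.53×10^-6 Ω·cm = 2.53×10^-8 Ω·m
Section 1: A_strand = π(3.1150e-04)² = 3.048e-07 m²; R₁ = ρL/(N·A_s) = (2.53×10^-8)(8.56)/(7×3.048e-07) = 0.1015 Ω
Section 2: A = π(0.101/2 mm)² = π(5.0500e-05 m)² = 8.012e-09 m²
R₂ = (2.53×10^-8)(132)/(8.012e-09) = 416.8 Ω
R = R₁ + R₂ = 417 Ω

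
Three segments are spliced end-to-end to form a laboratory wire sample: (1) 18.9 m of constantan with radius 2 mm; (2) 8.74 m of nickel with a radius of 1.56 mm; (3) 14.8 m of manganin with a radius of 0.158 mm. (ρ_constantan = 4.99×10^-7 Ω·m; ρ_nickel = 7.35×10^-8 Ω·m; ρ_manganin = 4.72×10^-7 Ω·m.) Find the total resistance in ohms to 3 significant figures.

Seg 1: A = πr² = π(2.0000e-03 m)² = 1.257e-05 m²
R_1 = (4.99×10^-7)(18.9)/(1.257e-05) = 0.7505 Ω
Seg 2: A = πr² = π(1.5600e-03 m)² = 7.645e-06 m²
R_2 = (7.35×10^-8)(8.74)/(7.645e-06) = 0.08402 Ω
Seg 3: A = πr² = π(1.5800e-04 m)² = 7.843e-08 m²
R_3 = (4.72×10^-7)(14.8)/(7.843e-08) = 89.07 Ω
R_total = R_1 + R_2 + R_3 = 89.9 Ω

89.9 Ω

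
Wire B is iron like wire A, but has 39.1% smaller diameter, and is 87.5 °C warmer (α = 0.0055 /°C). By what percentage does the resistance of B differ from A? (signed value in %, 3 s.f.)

R ∝ ρL/d² with ρ ∝ (1+αΔT), so R_B/R_A = (1 − 39.1/100)⁻² × (1 + 0.0055×87.5)
= 2.696 × 1.481 = 3.994
(R_B − R_A)/R_A = 3.994 − 1 = 299%

299%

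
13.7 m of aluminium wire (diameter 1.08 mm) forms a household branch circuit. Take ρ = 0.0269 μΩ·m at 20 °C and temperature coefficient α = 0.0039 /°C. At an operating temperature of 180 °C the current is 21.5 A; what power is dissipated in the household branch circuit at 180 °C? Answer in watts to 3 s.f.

ρ = 0.0269 μΩ·m = 2.69×10^-8 Ω·m
A = π(d/2)² = π(5.4000e-04 m)² = 9.161e-07 m²
R₍20₎ = ρL/A = (2.69×10^-8)(13.7)/(9.161e-07) = 0.4023 Ω
R₍180₎ = R₍20₎(1 + αΔT) = 0.4023 × (1 + 0.0039×160) = 0.6533 Ω
P = I²R = (21.5)² × 0.6533 = 302 W

302 W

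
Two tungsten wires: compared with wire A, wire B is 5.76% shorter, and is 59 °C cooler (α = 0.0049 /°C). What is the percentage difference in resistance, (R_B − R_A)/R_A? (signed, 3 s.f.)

R ∝ ρL/d² with ρ ∝ (1+αΔT), so R_B/R_A = (1 − 5.76/100) × (1 − 0.0049×59)
= 0.9424 × 0.7109 = 0.67
(R_B − R_A)/R_A = 0.67 − 1 = -33.0%

-33.0%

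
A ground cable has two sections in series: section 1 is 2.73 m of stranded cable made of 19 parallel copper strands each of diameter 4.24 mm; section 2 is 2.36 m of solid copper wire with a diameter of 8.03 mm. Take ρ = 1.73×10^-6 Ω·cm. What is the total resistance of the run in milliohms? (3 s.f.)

ρ = 1.73×10^-6 Ω·cm = 1.73×10^-8 Ω·m
Section 1: A_strand = π(2.1200e-03)² = 1.412e-05 m²; R₁ = ρL/(N·A_s) = (1.73×10^-8)(2.73)/(19×1.412e-05) = 1.760×10^-4 Ω
Section 2: A = π(d/2)² = π(4.0150e-03 m)² = 5.064e-05 m²
R₂ = (1.73×10^-8)(2.36)/(5.064e-05) = 8.062×10^-4 Ω
R = R₁ + R₂ = 0.982 mΩ

0.982 mΩ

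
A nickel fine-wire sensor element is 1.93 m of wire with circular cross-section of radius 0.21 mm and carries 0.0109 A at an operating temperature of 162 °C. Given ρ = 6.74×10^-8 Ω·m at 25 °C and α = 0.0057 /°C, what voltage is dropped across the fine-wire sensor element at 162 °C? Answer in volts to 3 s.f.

A = πr² = π(2.1000e-04 m)² = 1.385e-07 m²
R₍25₎ = ρL/A = (6.74×10^-8)(1.93)/(1.385e-07) = 0.9389 Ω
R₍162₎ = R₍25₎(1 + αΔT) = 0.9389 × (1 + 0.0057×137) = 1.672 Ω
V = IR = 0.0109 × 1.672 = 0.0182 V

0.0182 V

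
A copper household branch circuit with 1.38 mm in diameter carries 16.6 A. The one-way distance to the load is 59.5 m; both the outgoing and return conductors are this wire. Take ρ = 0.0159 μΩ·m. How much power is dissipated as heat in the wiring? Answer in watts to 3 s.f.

349 W

ρ = 0.0159 μΩ·m = 1.59×10^-8 Ω·m
A = π(d/2)² = π(6.9000e-04 m)² = 1.496e-06 m²
Total conductor length (both ways) L = 2 × 59.5 = 119 m
R = ρL/A = (1.59×10^-8)(119)/(1.496e-06) = 1.265 Ω
P = I²R = (16.6)² × 1.265 = 349 W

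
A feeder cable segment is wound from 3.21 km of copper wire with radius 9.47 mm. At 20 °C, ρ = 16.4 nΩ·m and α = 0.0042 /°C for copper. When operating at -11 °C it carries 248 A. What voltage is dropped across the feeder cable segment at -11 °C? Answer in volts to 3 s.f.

40.3 V

ρ = 16.4 nΩ·m = 1.64×10^-8 Ω·m
A = πr² = π(9.4700e-03 m)² = 2.817e-04 m²
R₍20₎ = ρL/A = (1.64×10^-8)(3210)/(2.817e-04) = 0.1869 Ω
R₍-11₎ = R₍20₎(1 + αΔT) = 0.1869 × (1 + 0.0042×-31) = 0.1625 Ω
V = IR = 248 × 0.1625 = 40.3 V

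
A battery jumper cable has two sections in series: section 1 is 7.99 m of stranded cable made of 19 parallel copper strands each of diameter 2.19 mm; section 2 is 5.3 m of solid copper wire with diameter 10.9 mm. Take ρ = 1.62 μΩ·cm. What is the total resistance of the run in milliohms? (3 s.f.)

ρ = 1.62 μΩ·cm = 1.62×10^-8 Ω·m
Section 1: A_strand = π(1.0950e-03)² = 3.767e-06 m²; R₁ = ρL/(N·A_s) = (1.62×10^-8)(7.99)/(19×3.767e-06) = 0.001809 Ω
Section 2: A = π(d/2)² = π(5.4500e-03 m)² = 9.331e-05 m²
R₂ = (1.62×10^-8)(5.3)/(9.331e-05) = 9.201×10^-4 Ω
R = R₁ + R₂ = 2.73 mΩ

2.73 mΩ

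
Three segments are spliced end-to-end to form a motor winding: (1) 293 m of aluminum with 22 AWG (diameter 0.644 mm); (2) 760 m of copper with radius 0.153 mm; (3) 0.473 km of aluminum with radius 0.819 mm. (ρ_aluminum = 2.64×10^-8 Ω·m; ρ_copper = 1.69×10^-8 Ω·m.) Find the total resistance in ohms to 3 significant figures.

204 Ω

Seg 1: A = π(0.644/2 mm)² = π(3.2200e-04 m)² = 3.257e-07 m²
R_1 = (2.64×10^-8)(293)/(3.257e-07) = 23.75 Ω
Seg 2: A = πr² = π(1.5300e-04 m)² = 7.354e-08 m²
R_2 = (1.69×10^-8)(760)/(7.354e-08) = 174.6 Ω
Seg 3: A = πr² = π(8.1900e-04 m)² = 2.107e-06 m²
R_3 = (2.64×10^-8)(473)/(2.107e-06) = 5.926 Ω
R_total = R_1 + R_2 + R_3 = 204 Ω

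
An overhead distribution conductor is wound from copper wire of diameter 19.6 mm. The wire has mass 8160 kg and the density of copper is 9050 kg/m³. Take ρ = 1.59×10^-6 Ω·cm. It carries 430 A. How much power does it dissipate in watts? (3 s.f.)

ρ = 1.59×10^-6 Ω·cm = 1.59×10^-8 Ω·m
A = π(d/2)² = π(9.8000e-03 m)² = 3.0172e-04 m²
L = m/(density·A) = 8160/(9050×3.0172e-04) = 2988 m
R = ρL/A = (1.59×10^-8)(2988)/(3.0172e-04) = 0.1575 Ω
P = I²R = (430)² × 0.1575 = 29100 W

29100 W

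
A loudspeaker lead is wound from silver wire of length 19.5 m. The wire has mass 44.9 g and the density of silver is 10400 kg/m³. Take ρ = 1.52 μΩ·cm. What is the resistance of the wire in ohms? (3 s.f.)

ρ = 1.52 μΩ·cm = 1.52×10^-8 Ω·m
A = m/(density·L) = 0.0449/(10400×19.5) = 2.2140e-07 m²
R = ρL/A = (1.52×10^-8)(19.5)/(2.2140e-07) = 1.34 Ω

1.34 Ω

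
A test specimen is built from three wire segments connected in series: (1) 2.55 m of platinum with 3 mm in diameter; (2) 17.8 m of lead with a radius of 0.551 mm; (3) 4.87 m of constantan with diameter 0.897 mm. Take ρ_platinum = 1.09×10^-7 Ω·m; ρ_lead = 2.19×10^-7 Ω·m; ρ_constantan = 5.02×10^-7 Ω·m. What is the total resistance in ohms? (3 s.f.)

8.00 Ω

Seg 1: A = π(d/2)² = π(1.5000e-03 m)² = 7.069e-06 m²
R_1 = (1.09×10^-7)(2.55)/(7.069e-06) = 0.03932 Ω
Seg 2: A = πr² = π(5.5100e-04 m)² = 9.538e-07 m²
R_2 = (2.19×10^-7)(17.8)/(9.538e-07) = 4.087 Ω
Seg 3: A = π(d/2)² = π(4.4850e-04 m)² = 6.319e-07 m²
R_3 = (5.02×10^-7)(4.87)/(6.319e-07) = 3.869 Ω
R_total = R_1 + R_2 + R_3 = 8.00 Ω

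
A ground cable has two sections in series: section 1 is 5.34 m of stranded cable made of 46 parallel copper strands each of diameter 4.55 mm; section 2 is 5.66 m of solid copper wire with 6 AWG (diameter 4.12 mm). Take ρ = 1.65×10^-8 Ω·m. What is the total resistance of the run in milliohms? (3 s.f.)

7.12 mΩ

Section 1: A_strand = π(2.2750e-03)² = 1.626e-05 m²; R₁ = ρL/(N·A_s) = (1.65×10^-8)(5.34)/(46×1.626e-05) = 1.178×10^-4 Ω
Section 2: A = π(4.12/2 mm)² = π(2.0600e-03 m)² = 1.333e-05 m²
R₂ = (1.65×10^-8)(5.66)/(1.333e-05) = 0.007005 Ω
R = R₁ + R₂ = 7.12 mΩ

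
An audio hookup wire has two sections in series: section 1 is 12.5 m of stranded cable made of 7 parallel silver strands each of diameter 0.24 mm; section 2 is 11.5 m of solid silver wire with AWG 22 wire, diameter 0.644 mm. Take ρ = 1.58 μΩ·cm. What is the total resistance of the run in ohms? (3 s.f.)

ρ = 1.58 μΩ·cm = 1.58×10^-8 Ω·m
Section 1: A_strand = π(1.2000e-04)² = 4.524e-08 m²; R₁ = ρL/(N·A_s) = (1.58×10^-8)(12.5)/(7×4.524e-08) = 0.6237 Ω
Section 2: A = π(0.644/2 mm)² = π(3.2200e-04 m)² = 3.257e-07 m²
R₂ = (1.58×10^-8)(11.5)/(3.257e-07) = 0.5578 Ω
R = R₁ + R₂ = 1.18 Ω

1.18 Ω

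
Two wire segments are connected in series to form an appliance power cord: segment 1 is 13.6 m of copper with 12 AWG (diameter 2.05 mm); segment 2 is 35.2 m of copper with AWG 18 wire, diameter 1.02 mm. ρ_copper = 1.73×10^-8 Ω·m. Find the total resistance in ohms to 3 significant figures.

0.817 Ω

Segment 1: A = π(2.05/2 mm)² = π(1.0250e-03 m)² = 3.301e-06 m²
R₁ = ρL/A = (1.73×10^-8)(13.6)/(3.301e-06) = 0.07128 Ω
Segment 2: A = π(1.02/2 mm)² = π(5.1000e-04 m)² = 8.171e-07 m²
R₂ = (1.73×10^-8)(35.2)/(8.171e-07) = 0.7452 Ω
R = R₁ + R₂ = 0.817 Ω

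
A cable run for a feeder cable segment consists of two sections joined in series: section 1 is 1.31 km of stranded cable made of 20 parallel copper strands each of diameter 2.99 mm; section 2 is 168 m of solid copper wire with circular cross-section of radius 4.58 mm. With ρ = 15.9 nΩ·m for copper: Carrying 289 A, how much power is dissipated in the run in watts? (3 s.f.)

ρ = 15.9 nΩ·m = 1.59×10^-8 Ω·m
Section 1: A_strand = π(1.4950e-03)² = 7.022e-06 m²; R₁ = ρL/(N·A_s) = (1.59×10^-8)(1310)/(20×7.022e-06) = 0.1483 Ω
Section 2: A = πr² = π(4.5800e-03 m)² = 6.590e-05 m²
R₂ = (1.59×10^-8)(168)/(6.590e-05) = 0.04053 Ω
R = R₁ + R₂ = 0.1889 Ω
P = I²R = (289)² × 0.1889 = 15800 W

15800 W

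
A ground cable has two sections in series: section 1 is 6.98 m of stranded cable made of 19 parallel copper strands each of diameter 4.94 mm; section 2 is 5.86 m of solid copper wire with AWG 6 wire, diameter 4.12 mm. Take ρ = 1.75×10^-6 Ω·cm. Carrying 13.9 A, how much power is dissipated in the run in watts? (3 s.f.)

ρ = 1.75×10^-6 Ω·cm = 1.75×10^-8 Ω·m
Section 1: A_strand = π(2.4700e-03)² = 1.917e-05 m²; R₁ = ρL/(N·A_s) = (1.75×10^-8)(6.98)/(19×1.917e-05) = 3.354×10^-4 Ω
Section 2: A = π(4.12/2 mm)² = π(2.0600e-03 m)² = 1.333e-05 m²
R₂ = (1.75×10^-8)(5.86)/(1.333e-05) = 0.007692 Ω
R = R₁ + R₂ = 0.008028 Ω
P = I²R = (13.9)² × 0.008028 = 1.55 W

1.55 W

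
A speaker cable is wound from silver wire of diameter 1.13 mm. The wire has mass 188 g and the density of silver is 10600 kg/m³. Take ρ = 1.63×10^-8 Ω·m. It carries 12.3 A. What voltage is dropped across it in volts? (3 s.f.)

A = π(d/2)² = π(5.6500e-04 m)² = 1.0029e-06 m²
L = m/(density·A) = 0.188/(10600×1.0029e-06) = 17.69 m
R = ρL/A = (1.63×10^-8)(17.69)/(1.0029e-06) = 0.2874 Ω
V = IR = 12.3 × 0.2874 = 3.54 V

3.54 V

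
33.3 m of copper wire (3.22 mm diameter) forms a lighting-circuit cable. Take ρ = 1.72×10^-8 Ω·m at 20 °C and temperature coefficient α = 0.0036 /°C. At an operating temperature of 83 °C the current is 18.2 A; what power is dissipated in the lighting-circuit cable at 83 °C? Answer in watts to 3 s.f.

A = π(d/2)² = π(1.6100e-03 m)² = 8.143e-06 m²
R₍20₎ = ρL/A = (1.72×10^-8)(33.3)/(8.143e-06) = 0.07033 Ω
R₍83₎ = R₍20₎(1 + αΔT) = 0.07033 × (1 + 0.0036×63) = 0.08629 Ω
P = I²R = (18.2)² × 0.08629 = 28.6 W

28.6 W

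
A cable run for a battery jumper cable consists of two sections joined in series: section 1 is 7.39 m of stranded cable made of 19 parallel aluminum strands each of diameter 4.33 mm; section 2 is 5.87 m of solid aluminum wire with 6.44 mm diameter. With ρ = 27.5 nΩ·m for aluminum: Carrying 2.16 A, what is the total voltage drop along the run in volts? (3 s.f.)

ρ = 27.5 nΩ·m = 2.75×10^-8 Ω·m
Section 1: A_strand = π(2.1650e-03)² = 1.473e-05 m²; R₁ = ρL/(N·A_s) = (2.75×10^-8)(7.39)/(19×1.473e-05) = 7.264×10^-4 Ω
Section 2: A = π(d/2)² = π(3.2200e-03 m)² = 3.257e-05 m²
R₂ = (2.75×10^-8)(5.87)/(3.257e-05) = 0.004956 Ω
R = R₁ + R₂ = 0.005682 Ω
V = IR = 2.16 × 0.005682 = 0.0123 V

0.0123 V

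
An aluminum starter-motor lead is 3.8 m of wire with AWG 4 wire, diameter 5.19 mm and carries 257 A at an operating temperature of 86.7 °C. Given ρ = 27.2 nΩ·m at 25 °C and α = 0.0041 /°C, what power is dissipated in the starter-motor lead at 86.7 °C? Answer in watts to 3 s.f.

404 W

ρ = 27.2 nΩ·m = 2.72×10^-8 Ω·m
A = π(5.19/2 mm)² = π(2.5950e-03 m)² = 2.116e-05 m²
R₍25₎ = ρL/A = (2.72×10^-8)(3.8)/(2.116e-05) = 0.004886 Ω
R₍86.7₎ = R₍25₎(1 + αΔT) = 0.004886 × (1 + 0.0041×61.7) = 0.006122 Ω
P = I²R = (257)² × 0.006122 = 404 W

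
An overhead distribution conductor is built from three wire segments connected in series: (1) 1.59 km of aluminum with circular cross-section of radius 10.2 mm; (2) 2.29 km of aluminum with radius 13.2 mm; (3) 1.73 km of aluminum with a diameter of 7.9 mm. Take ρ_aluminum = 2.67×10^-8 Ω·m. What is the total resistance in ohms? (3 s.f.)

Seg 1: A = πr² = π(1.0200e-02 m)² = 3.269e-04 m²
R_1 = (2.67×10^-8)(1590)/(3.269e-04) = 0.1299 Ω
Seg 2: A = πr² = π(1.3200e-02 m)² = 5.474e-04 m²
R_2 = (2.67×10^-8)(2290)/(5.474e-04) = 0.1117 Ω
Seg 3: A = π(d/2)² = π(3.9500e-03 m)² = 4.902e-05 m²
R_3 = (2.67×10^-8)(1730)/(4.902e-05) = 0.9424 Ω
R_total = R_1 + R_2 + R_3 = 1.18 Ω

1.18 Ω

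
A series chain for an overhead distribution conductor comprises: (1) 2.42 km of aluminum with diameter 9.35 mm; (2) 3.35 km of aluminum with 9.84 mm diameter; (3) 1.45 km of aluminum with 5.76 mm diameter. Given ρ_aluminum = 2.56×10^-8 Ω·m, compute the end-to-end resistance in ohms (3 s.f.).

Seg 1: A = π(d/2)² = π(4.6750e-03 m)² = 6.866e-05 m²
R_1 = (2.56×10^-8)(2420)/(6.866e-05) = 0.9023 Ω
Seg 2: A = π(d/2)² = π(4.9200e-03 m)² = 7.605e-05 m²
R_2 = (2.56×10^-8)(3350)/(7.605e-05) = 1.128 Ω
Seg 3: A = π(d/2)² = π(2.8800e-03 m)² = 2.606e-05 m²
R_3 = (2.56×10^-8)(1450)/(2.606e-05) = 1.425 Ω
R_total = R_1 + R_2 + R_3 = 3.45 Ω

3.45 Ω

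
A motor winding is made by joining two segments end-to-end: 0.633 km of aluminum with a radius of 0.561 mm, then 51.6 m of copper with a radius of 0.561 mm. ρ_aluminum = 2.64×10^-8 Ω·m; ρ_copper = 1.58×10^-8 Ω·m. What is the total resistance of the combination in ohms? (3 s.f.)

Segment 1: A = πr² = π(5.6100e-04 m)² = 9.887e-07 m²
R₁ = ρL/A = (2.64×10^-8)(633)/(9.887e-07) = 16.9 Ω
R₂ = (1.58×10^-8)(51.6)/(9.887e-07) = 0.8246 Ω
R = R₁ + R₂ = 17.7 Ω

17.7 Ω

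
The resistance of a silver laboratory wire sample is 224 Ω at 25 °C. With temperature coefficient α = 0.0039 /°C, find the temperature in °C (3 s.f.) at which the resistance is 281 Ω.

R = R₀(1 + α(T − T₀)) ⇒ T = T₀ + (R/R₀ − 1)/α
T = 25 + (281/224 − 1)/0.0039 = 25 + (0.2545)/0.0039 = 90.2 °C

90.2 °C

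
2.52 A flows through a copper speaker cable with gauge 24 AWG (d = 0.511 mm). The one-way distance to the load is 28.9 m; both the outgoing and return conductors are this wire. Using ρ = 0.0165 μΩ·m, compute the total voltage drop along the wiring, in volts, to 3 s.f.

11.7 V

ρ = 0.0165 μΩ·m = 1.65×10^-8 Ω·m
A = π(0.511/2 mm)² = π(2.5550e-04 m)² = 2.051e-07 m²
Total conductor length (both ways) L = 2 × 28.9 = 57.8 m
R = ρL/A = (1.65×10^-8)(57.8)/(2.051e-07) = 4.65 Ω
V = IR = 2.52 × 4.65 = 11.7 V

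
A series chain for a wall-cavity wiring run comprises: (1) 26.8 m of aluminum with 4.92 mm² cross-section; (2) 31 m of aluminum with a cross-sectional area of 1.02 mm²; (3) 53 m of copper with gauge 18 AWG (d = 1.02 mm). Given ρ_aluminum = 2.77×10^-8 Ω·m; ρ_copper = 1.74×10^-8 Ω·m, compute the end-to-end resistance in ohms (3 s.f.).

2.12 Ω

Seg 1: A = 4.92 mm² = 4.920e-06 m²
R_1 = (2.77×10^-8)(26.8)/(4.920e-06) = 0.1509 Ω
Seg 2: A = 1.02 mm² = 1.020e-06 m²
R_2 = (2.77×10^-8)(31)/(1.020e-06) = 0.8419 Ω
Seg 3: A = π(1.02/2 mm)² = π(5.1000e-04 m)² = 8.171e-07 m²
R_3 = (1.74×10^-8)(53)/(8.171e-07) = 1.129 Ω
R_total = R_1 + R_2 + R_3 = 2.12 Ω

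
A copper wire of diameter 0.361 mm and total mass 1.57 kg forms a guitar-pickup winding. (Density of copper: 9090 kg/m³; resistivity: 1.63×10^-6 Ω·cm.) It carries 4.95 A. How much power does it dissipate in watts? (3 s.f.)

ρ = 1.63×10^-6 Ω·cm = 1.63×10^-8 Ω·m
A = π(d/2)² = π(1.8050e-04 m)² = 1.0235e-07 m²
L = m/(density·A) = 1.57/(9090×1.0235e-07) = 1687 m
R = ρL/A = (1.63×10^-8)(1687)/(1.0235e-07) = 268.7 Ω
P = I²R = (4.95)² × 268.7 = 6580 W

6580 W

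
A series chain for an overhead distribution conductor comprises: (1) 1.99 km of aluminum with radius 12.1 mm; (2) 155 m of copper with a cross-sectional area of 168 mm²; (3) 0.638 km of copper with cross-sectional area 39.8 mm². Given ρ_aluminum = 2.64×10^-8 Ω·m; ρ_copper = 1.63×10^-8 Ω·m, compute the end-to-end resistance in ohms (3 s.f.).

Seg 1: A = πr² = π(1.2100e-02 m)² = 4.600e-04 m²
R_1 = (2.64×10^-8)(1990)/(4.600e-04) = 0.1142 Ω
Seg 2: A = 168 mm² = 1.680e-04 m²
R_2 = (1.63×10^-8)(155)/(1.680e-04) = 0.01504 Ω
Seg 3: A = 39.8 mm² = 3.980e-05 m²
R_3 = (1.63×10^-8)(638)/(3.980e-05) = 0.2613 Ω
R_total = R_1 + R_2 + R_3 = 0.391 Ω

0.391 Ω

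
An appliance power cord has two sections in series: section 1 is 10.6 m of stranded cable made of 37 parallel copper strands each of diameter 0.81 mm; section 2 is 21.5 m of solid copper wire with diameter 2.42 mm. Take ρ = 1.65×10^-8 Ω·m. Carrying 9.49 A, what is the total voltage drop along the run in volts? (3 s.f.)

Section 1: A_strand = π(4.0500e-04)² = 5.153e-07 m²; R₁ = ρL/(N·A_s) = (1.65×10^-8)(10.6)/(37×5.153e-07) = 0.009173 Ω
Section 2: A = π(d/2)² = π(1.2100e-03 m)² = 4.600e-06 m²
R₂ = (1.65×10^-8)(21.5)/(4.600e-06) = 0.07713 Ω
R = R₁ + R₂ = 0.0863 Ω
V = IR = 9.49 × 0.0863 = 0.819 V

0.819 V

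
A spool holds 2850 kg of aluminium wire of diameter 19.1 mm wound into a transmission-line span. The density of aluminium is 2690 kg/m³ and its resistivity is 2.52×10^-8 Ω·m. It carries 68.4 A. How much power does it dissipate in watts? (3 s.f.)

A = π(d/2)² = π(9.5500e-03 m)² = 2.8652e-04 m²
L = m/(density·A) = 2850/(2690×2.8652e-04) = 3698 m
R = ρL/A = (2.52×10^-8)(3698)/(2.8652e-04) = 0.3252 Ω
P = I²R = (68.4)² × 0.3252 = 1520 W

1520 W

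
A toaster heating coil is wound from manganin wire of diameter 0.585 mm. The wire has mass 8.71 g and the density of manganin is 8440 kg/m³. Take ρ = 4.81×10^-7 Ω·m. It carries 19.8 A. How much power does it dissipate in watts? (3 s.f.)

A = π(d/2)² = π(2.9250e-04 m)² = 2.6878e-07 m²
L = m/(density·A) = 0.00871/(8440×2.6878e-07) = 3.839 m
R = ρL/A = (4.81×10^-7)(3.839)/(2.6878e-07) = 6.871 Ω
P = I²R = (19.8)² × 6.871 = 2690 W

2690 W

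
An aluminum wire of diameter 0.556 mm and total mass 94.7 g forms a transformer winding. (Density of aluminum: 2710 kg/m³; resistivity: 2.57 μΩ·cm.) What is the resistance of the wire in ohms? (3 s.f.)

ρ = 2.57 μΩ·cm = 2.57×10^-8 Ω·m
A = π(d/2)² = π(2.7800e-04 m)² = 2.4279e-07 m²
L = m/(density·A) = 0.0947/(2710×2.4279e-07) = 143.9 m
R = ρL/A = (2.57×10^-8)(143.9)/(2.4279e-07) = 15.2 Ω

15.2 Ω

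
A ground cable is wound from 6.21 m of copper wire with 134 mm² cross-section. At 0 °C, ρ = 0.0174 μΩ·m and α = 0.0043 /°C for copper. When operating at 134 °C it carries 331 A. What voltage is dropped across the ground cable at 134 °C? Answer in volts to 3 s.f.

0.421 V

ρ = 0.0174 μΩ·m = 1.74×10^-8 Ω·m
A = 134 mm² = 1.340e-04 m²
R₍0₎ = ρL/A = (1.74×10^-8)(6.21)/(1.340e-04) = 8.064×10^-4 Ω
R₍134₎ = R₍0₎(1 + αΔT) = 8.064×10^-4 × (1 + 0.0043×134) = 0.001271 Ω
V = IR = 331 × 0.001271 = 0.421 V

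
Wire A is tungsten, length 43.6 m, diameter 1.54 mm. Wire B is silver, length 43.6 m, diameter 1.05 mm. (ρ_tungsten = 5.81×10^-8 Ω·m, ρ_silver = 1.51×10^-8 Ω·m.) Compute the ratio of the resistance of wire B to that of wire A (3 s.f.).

0.559

R ∝ ρL/d², so R_B/R_A = (ρ_B/ρ_A) × (d_A/d_B)²
= (1.51×10^-8/5.81×10^-8) × (1.54/1.05)² = 0.559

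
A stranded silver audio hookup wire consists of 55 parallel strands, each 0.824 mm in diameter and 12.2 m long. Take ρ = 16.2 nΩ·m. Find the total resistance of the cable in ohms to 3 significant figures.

0.00674 Ω

ρ = 16.2 nΩ·m = 1.62×10^-8 Ω·m
A_strand = π(4.1200e-04 m)² = 5.333e-07 m²
R_strand = ρL/A = (1.62×10^-8)(12.2)/(5.333e-07) = 0.3706 Ω
R_total = R_strand/N = 0.3706/55 = 0.00674 Ω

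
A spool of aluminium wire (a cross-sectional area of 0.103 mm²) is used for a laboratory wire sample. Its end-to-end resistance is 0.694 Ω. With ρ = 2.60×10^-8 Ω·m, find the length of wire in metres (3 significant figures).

2.75 m

A = 0.103 mm² = 1.030e-07 m²
L = RA/ρ = (0.694)(1.030e-07)/(2.60×10^-8) = 2.75 m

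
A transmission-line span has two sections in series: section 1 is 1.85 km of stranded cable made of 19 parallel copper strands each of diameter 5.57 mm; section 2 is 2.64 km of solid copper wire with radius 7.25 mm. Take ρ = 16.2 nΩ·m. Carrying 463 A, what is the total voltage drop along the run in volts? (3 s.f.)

ρ = 16.2 nΩ·m = 1.62×10^-8 Ω·m
Section 1: A_strand = π(2.7850e-03)² = 2.437e-05 m²; R₁ = ρL/(N·A_s) = (1.62×10^-8)(1850)/(19×2.437e-05) = 0.06473 Ω
Section 2: A = πr² = π(7.2500e-03 m)² = 1.651e-04 m²
R₂ = (1.62×10^-8)(2640)/(1.651e-04) = 0.259 Ω
R = R₁ + R₂ = 0.3237 Ω
V = IR = 463 × 0.3237 = 150 V

150 V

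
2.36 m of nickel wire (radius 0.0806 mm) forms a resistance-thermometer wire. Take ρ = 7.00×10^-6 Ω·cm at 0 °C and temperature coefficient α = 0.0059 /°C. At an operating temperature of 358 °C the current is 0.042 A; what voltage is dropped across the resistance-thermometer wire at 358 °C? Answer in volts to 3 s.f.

1.06 V

ρ = 7.00×10^-6 Ω·cm = 7.00×10^-8 Ω·m
A = πr² = π(8.0600e-05 m)² = 2.041e-08 m²
R₍0₎ = ρL/A = (7.00×10^-8)(2.36)/(2.041e-08) = 8.095 Ω
R₍358₎ = R₍0₎(1 + αΔT) = 8.095 × (1 + 0.0059×358) = 25.19 Ω
V = IR = 0.042 × 25.19 = 1.06 V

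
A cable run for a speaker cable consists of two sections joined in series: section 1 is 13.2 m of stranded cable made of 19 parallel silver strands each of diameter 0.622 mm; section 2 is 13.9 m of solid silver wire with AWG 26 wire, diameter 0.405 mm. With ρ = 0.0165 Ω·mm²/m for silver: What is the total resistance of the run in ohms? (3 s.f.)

1.82 Ω

ρ = 0.0165 Ω·mm²/m = 1.65×10^-8 Ω·m
Section 1: A_strand = π(3.1100e-04)² = 3.039e-07 m²; R₁ = ρL/(N·A_s) = (1.65×10^-8)(13.2)/(19×3.039e-07) = 0.03773 Ω
Section 2: A = π(0.405/2 mm)² = π(2.0250e-04 m)² = 1.288e-07 m²
R₂ = (1.65×10^-8)(13.9)/(1.288e-07) = 1.78 Ω
R = R₁ + R₂ = 1.82 Ω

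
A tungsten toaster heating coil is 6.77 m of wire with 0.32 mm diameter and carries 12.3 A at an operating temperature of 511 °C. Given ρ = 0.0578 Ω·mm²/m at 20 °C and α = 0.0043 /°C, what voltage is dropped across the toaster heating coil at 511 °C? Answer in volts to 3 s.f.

ρ = 0.0578 Ω·mm²/m = 5.78×10^-8 Ω·m
A = π(d/2)² = π(1.6000e-04 m)² = 8.042e-08 m²
R₍20₎ = ρL/A = (5.78×10^-8)(6.77)/(8.042e-08) = 4.865 Ω
R₍511₎ = R₍20₎(1 + αΔT) = 4.865 × (1 + 0.0043×491) = 15.14 Ω
V = IR = 12.3 × 15.14 = 186 V

186 V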